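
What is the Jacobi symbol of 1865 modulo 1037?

Reduce the numerator: 1865 ≡ 828 (mod 1037), so (1865|1037) = (828|1037).
Factor out 2: 828 = 2^2·207. Since 1037 ≡ 5 (mod 8), (2|1037) = -1, and (2|1037)^2 = +1. Now have (207|1037).
1037 ≡ 1 (mod 4), so quadratic reciprocity gives (207|1037) = (1037|207). Reduce: 1037 ≡ 2 (mod 207). Now have (2|207).
Factor out 2: 2 = 2. Since 207 ≡ 7 (mod 8), (2|207) = +1. Now have (1|207).
(1|207) = 1. Collecting the sign factors: 1.

1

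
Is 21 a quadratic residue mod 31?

(21/31)
  = (31/21)    [QR: 21 ≡ 1 mod 4, sign kept]
  = (10/21)    [31 ≡ 10 mod 21]
  = -(5/21)    [21 ≡ 5 mod 8 ⇒ (2/21) = -1]
  = -(21/5)    [QR: 5 ≡ 1 mod 4, sign kept]
  = -(1/5)    [21 ≡ 1 mod 5]
  = -1    [(1/5) = 1]
The Legendre symbol is -1, so x^2 ≡ 21 (mod 31) has no solution.

no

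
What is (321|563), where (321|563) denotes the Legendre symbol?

1

(321|563)
  = (563|321)    [QR: 321 ≡ 1 mod 4, sign kept]
  = (242|321)    [563 ≡ 242 mod 321]
  = (121|321)    [321 ≡ 1 mod 8 ⇒ (2|321) = +1]
  = (321|121)    [QR: 121 ≡ 1 mod 4, sign kept]
  = (79|121)    [321 ≡ 79 mod 121]
  = (121|79)    [QR: 121 ≡ 1 mod 4, sign kept]
  = (42|79)    [121 ≡ 42 mod 79]
  = (21|79)    [79 ≡ 7 mod 8 ⇒ (2|79) = +1]
  = (79|21)    [QR: 21 ≡ 1 mod 4, sign kept]
  = (16|21)    [79 ≡ 16 mod 21]
  = (1|21)    [21 ≡ 5 mod 8 ⇒ (2|21)^4 = +1]
  = 1    [(1|21) = 1]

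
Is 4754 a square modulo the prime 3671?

yes

(4754/3671)
  = (1083/3671)    [4754 ≡ 1083 mod 3671]
  = -(3671/1083)    [QR: both ≡ 3 mod 4, sign flips]
  = -(422/1083)    [3671 ≡ 422 mod 1083]
  = (211/1083)    [1083 ≡ 3 mod 8 ⇒ (2/1083) = -1]
  = -(1083/211)    [QR: both ≡ 3 mod 4, sign flips]
  = -(28/211)    [1083 ≡ 28 mod 211]
  = -(7/211)    [211 ≡ 3 mod 8 ⇒ (2/211)^2 = +1]
  = (211/7)    [QR: both ≡ 3 mod 4, sign flips]
  = (1/7)    [211 ≡ 1 mod 7]
  = 1    [(1/7) = 1]
The Legendre symbol is 1, so x^2 ≡ 4754 (mod 3671) has solution.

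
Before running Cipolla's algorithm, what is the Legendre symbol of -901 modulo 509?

Reduce the numerator: -901 ≡ 117 (mod 509), so (-901/509) = (117/509).
117 ≡ 1 (mod 4), so quadratic reciprocity gives (117/509) = (509/117). Reduce: 509 ≡ 41 (mod 117). Now have (41/117).
41 ≡ 1 (mod 4), so quadratic reciprocity gives (41/117) = (117/41). Reduce: 117 ≡ 35 (mod 41). Now have (35/41).
41 ≡ 1 (mod 4), so quadratic reciprocity gives (35/41) = (41/35). Reduce: 41 ≡ 6 (mod 35). Now have (6/35).
Factor out 2: 6 = 2·3. Since 35 ≡ 3 (mod 8), (2/35) = -1. Now have -(3/35).
Both 3 ≡ 3 and 35 ≡ 3 (mod 4), so reciprocity gives (3/35) = -(35/3). Reduce: 35 ≡ 2 (mod 3). Now have (2/3).
Factor out 2: 2 = 2. Since 3 ≡ 3 (mod 8), (2/3) = -1. Now have -(1/3).
(1/3) = 1. Collecting the sign factors: -1.

-1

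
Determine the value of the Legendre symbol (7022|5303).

1

Reduce the numerator: 7022 ≡ 1719 (mod 5303), so (7022|5303) = (1719|5303).
Both 1719 ≡ 3 and 5303 ≡ 3 (mod 4), so reciprocity gives (1719|5303) = -(5303|1719). Reduce: 5303 ≡ 146 (mod 1719). Now have -(146|1719).
Factor out 2: 146 = 2·73. Since 1719 ≡ 7 (mod 8), (2|1719) = +1. Now have -(73|1719).
73 ≡ 1 (mod 4), so quadratic reciprocity gives (73|1719) = (1719|73). Reduce: 1719 ≡ 40 (mod 73). Now have -(40|73).
Factor out 2: 40 = 2^3·5. Since 73 ≡ 1 (mod 8), (2|73) = +1, and (2|73)^3 = +1. Now have -(5|73).
5 ≡ 1 (mod 4), so quadratic reciprocity gives (5|73) = (73|5). Reduce: 73 ≡ 3 (mod 5). Now have -(3|5).
5 ≡ 1 (mod 4), so quadratic reciprocity gives (3|5) = (5|3). Reduce: 5 ≡ 2 (mod 3). Now have -(2|3).
Factor out 2: 2 = 2. Since 3 ≡ 3 (mod 8), (2|3) = -1. Now have (1|3).
(1|3) = 1. Collecting the sign factors: 1.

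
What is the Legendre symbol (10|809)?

Factor out 2: 10 = 2·5. Since 809 ≡ 1 (mod 8), (2|809) = +1. Now have (5|809).
5 ≡ 1 (mod 4), so quadratic reciprocity gives (5|809) = (809|5). Reduce: 809 ≡ 4 (mod 5). Now have (4|5).
Factor out 2: 4 = 2^2. Since 5 ≡ 5 (mod 8), (2|5) = -1, and (2|5)^2 = +1. Now have (1|5).
(1|5) = 1. Collecting the sign factors: 1.

1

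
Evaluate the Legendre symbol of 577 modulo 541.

1

Reduce the numerator: 577 ≡ 36 (mod 541), so (577/541) = (36/541).
Factor out 2: 36 = 2^2·9. Since 541 ≡ 5 (mod 8), (2/541) = -1, and (2/541)^2 = +1. Now have (9/541).
9 ≡ 1 (mod 4), so quadratic reciprocity gives (9/541) = (541/9). Reduce: 541 ≡ 1 (mod 9). Now have (1/9).
(1/9) = 1. Collecting the sign factors: 1.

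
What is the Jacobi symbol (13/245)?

-1

(13/245)
  = (245/13)    [QR: 13 ≡ 1 mod 4, sign kept]
  = (11/13)    [245 ≡ 11 mod 13]
  = (13/11)    [QR: 13 ≡ 1 mod 4, sign kept]
  = (2/11)    [13 ≡ 2 mod 11]
  = -(1/11)    [11 ≡ 3 mod 8 ⇒ (2/11) = -1]
  = -1    [(1/11) = 1]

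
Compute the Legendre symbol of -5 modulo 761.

1

(-5|761)
  = (756|761)    [-5 ≡ 756 mod 761]
  = (189|761)    [761 ≡ 1 mod 8 ⇒ (2|761)^2 = +1]
  = (761|189)    [QR: 189 ≡ 1 mod 4, sign kept]
  = (5|189)    [761 ≡ 5 mod 189]
  = (189|5)    [QR: 5 ≡ 1 mod 4, sign kept]
  = (4|5)    [189 ≡ 4 mod 5]
  = (1|5)    [5 ≡ 5 mod 8 ⇒ (2|5)^2 = +1]
  = 1    [(1|5) = 1]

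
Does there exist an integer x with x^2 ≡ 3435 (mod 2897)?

(3435/2897)
  = (538/2897)    [3435 ≡ 538 mod 2897]
  = (269/2897)    [2897 ≡ 1 mod 8 ⇒ (2/2897) = +1]
  = (2897/269)    [QR: 269 ≡ 1 mod 4, sign kept]
  = (207/269)    [2897 ≡ 207 mod 269]
  = (269/207)    [QR: 269 ≡ 1 mod 4, sign kept]
  = (62/207)    [269 ≡ 62 mod 207]
  = (31/207)    [207 ≡ 7 mod 8 ⇒ (2/207) = +1]
  = -(207/31)    [QR: both ≡ 3 mod 4, sign flips]
  = -(21/31)    [207 ≡ 21 mod 31]
  = -(31/21)    [QR: 21 ≡ 1 mod 4, sign kept]
  = -(10/21)    [31 ≡ 10 mod 21]
  = (5/21)    [21 ≡ 5 mod 8 ⇒ (2/21) = -1]
  = (21/5)    [QR: 5 ≡ 1 mod 4, sign kept]
  = (1/5)    [21 ≡ 1 mod 5]
  = 1    [(1/5) = 1]
(3435/2897) = 1, and 2897 is prime, so 3435 is a quadratic residue mod 2897.

yes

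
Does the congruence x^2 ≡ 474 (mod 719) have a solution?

Factor out 2: 474 = 2·237. Since 719 ≡ 7 (mod 8), (2|719) = +1. Now have (237|719).
237 ≡ 1 (mod 4), so quadratic reciprocity gives (237|719) = (719|237). Reduce: 719 ≡ 8 (mod 237). Now have (8|237).
Factor out 2: 8 = 2^3. Since 237 ≡ 5 (mod 8), (2|237) = -1, and (2|237)^3 = -1. Now have -(1|237).
(1|237) = 1. Collecting the sign factors: -1.
(474|719) = -1, and 719 is prime, so 474 is not a quadratic residue mod 719.

no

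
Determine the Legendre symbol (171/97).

Reduce the numerator: 171 ≡ 74 (mod 97), so (171/97) = (74/97).
Factor out 2: 74 = 2·37. Since 97 ≡ 1 (mod 8), (2/97) = +1. Now have (37/97).
37 ≡ 1 (mod 4), so quadratic reciprocity gives (37/97) = (97/37). Reduce: 97 ≡ 23 (mod 37). Now have (23/37).
37 ≡ 1 (mod 4), so quadratic reciprocity gives (23/37) = (37/23). Reduce: 37 ≡ 14 (mod 23). Now have (14/23).
Factor out 2: 14 = 2·7. Since 23 ≡ 7 (mod 8), (2/23) = +1. Now have (7/23).
Both 7 ≡ 3 and 23 ≡ 3 (mod 4), so reciprocity gives (7/23) = -(23/7). Reduce: 23 ≡ 2 (mod 7). Now have -(2/7).
Factor out 2: 2 = 2. Since 7 ≡ 7 (mod 8), (2/7) = +1. Now have -(1/7).
(1/7) = 1. Collecting the sign factors: -1.

-1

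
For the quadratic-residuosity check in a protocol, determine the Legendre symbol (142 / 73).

Reduce the numerator: 142 ≡ 69 (mod 73), so (142 / 73) = (69 / 73).
69 ≡ 1 (mod 4), so quadratic reciprocity gives (69 / 73) = (73 / 69). Reduce: 73 ≡ 4 (mod 69). Now have (4 / 69).
Factor out 2: 4 = 2^2. Since 69 ≡ 5 (mod 8), (2 / 69) = -1, and (2 / 69)^2 = +1. Now have (1 / 69).
(1 / 69) = 1. Collecting the sign factors: 1.

1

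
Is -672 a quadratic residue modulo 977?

(-672|977)
  = (672|977)    [977 ≡ 1 mod 4 ⇒ (-1|977) = +1]
  = (21|977)    [977 ≡ 1 mod 8 ⇒ (2|977)^5 = +1]
  = (977|21)    [QR: 21 ≡ 1 mod 4, sign kept]
  = (11|21)    [977 ≡ 11 mod 21]
  = (21|11)    [QR: 21 ≡ 1 mod 4, sign kept]
  = (10|11)    [21 ≡ 10 mod 11]
  = -(5|11)    [11 ≡ 3 mod 8 ⇒ (2|11) = -1]
  = -(11|5)    [QR: 5 ≡ 1 mod 4, sign kept]
  = -(1|5)    [11 ≡ 1 mod 5]
  = -1    [(1|5) = 1]
(-672|977) = -1, and 977 is prime, so -672 is not a quadratic residue mod 977.

no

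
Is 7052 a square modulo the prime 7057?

no

Factor out 2: 7052 = 2^2·1763. Since 7057 ≡ 1 (mod 8), (2/7057) = +1, and (2/7057)^2 = +1. Now have (1763/7057).
7057 ≡ 1 (mod 4), so quadratic reciprocity gives (1763/7057) = (7057/1763). Reduce: 7057 ≡ 5 (mod 1763). Now have (5/1763).
5 ≡ 1 (mod 4), so quadratic reciprocity gives (5/1763) = (1763/5). Reduce: 1763 ≡ 3 (mod 5). Now have (3/5).
5 ≡ 1 (mod 4), so quadratic reciprocity gives (3/5) = (5/3). Reduce: 5 ≡ 2 (mod 3). Now have (2/3).
Factor out 2: 2 = 2. Since 3 ≡ 3 (mod 8), (2/3) = -1. Now have -(1/3).
(1/3) = 1. Collecting the sign factors: -1.
(7052/7057) = -1, and 7057 is prime, so 7052 is not a quadratic residue mod 7057.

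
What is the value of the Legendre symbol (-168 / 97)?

-1

Pull out -1: (-168 / 97) = (-1 / 97)·(168 / 97). Since 97 ≡ 1 (mod 4), (-1 / 97) = +1. Now have (168 / 97).
Reduce the numerator: 168 ≡ 71 (mod 97), so (168 / 97) = (71 / 97).
97 ≡ 1 (mod 4), so quadratic reciprocity gives (71 / 97) = (97 / 71). Reduce: 97 ≡ 26 (mod 71). Now have (26 / 71).
Factor out 2: 26 = 2·13. Since 71 ≡ 7 (mod 8), (2 / 71) = +1. Now have (13 / 71).
13 ≡ 1 (mod 4), so quadratic reciprocity gives (13 / 71) = (71 / 13). Reduce: 71 ≡ 6 (mod 13). Now have (6 / 13).
Factor out 2: 6 = 2·3. Since 13 ≡ 5 (mod 8), (2 / 13) = -1. Now have -(3 / 13).
13 ≡ 1 (mod 4), so quadratic reciprocity gives (3 / 13) = (13 / 3). Reduce: 13 ≡ 1 (mod 3). Now have -(1 / 3).
(1 / 3) = 1. Collecting the sign factors: -1.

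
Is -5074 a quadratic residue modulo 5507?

(-5074/5507)
  = (433/5507)    [-5074 ≡ 433 mod 5507]
  = (5507/433)    [QR: 433 ≡ 1 mod 4, sign kept]
  = (311/433)    [5507 ≡ 311 mod 433]
  = (433/311)    [QR: 433 ≡ 1 mod 4, sign kept]
  = (122/311)    [433 ≡ 122 mod 311]
  = (61/311)    [311 ≡ 7 mod 8 ⇒ (2/311) = +1]
  = (311/61)    [QR: 61 ≡ 1 mod 4, sign kept]
  = (6/61)    [311 ≡ 6 mod 61]
  = -(3/61)    [61 ≡ 5 mod 8 ⇒ (2/61) = -1]
  = -(61/3)    [QR: 61 ≡ 1 mod 4, sign kept]
  = -(1/3)    [61 ≡ 1 mod 3]
  = -1    [(1/3) = 1]
The Legendre symbol is -1, so x^2 ≡ -5074 (mod 5507) has no solution.

no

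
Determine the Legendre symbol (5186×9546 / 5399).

By multiplicativity, (5186·9546 / 5399) = (5186 / 5399)·(9546 / 5399).
First factor (5186 / 5399):
(5186 / 5399)
  = (2593 / 5399)    [5399 ≡ 7 mod 8 ⇒ (2 / 5399) = +1]
  = (5399 / 2593)    [QR: 2593 ≡ 1 mod 4, sign kept]
  = (213 / 2593)    [5399 ≡ 213 mod 2593]
  = (2593 / 213)    [QR: 213 ≡ 1 mod 4, sign kept]
  = (37 / 213)    [2593 ≡ 37 mod 213]
  = (213 / 37)    [QR: 37 ≡ 1 mod 4, sign kept]
  = (28 / 37)    [213 ≡ 28 mod 37]
  = (7 / 37)    [37 ≡ 5 mod 8 ⇒ (2 / 37)^2 = +1]
  = (37 / 7)    [QR: 37 ≡ 1 mod 4, sign kept]
  = (2 / 7)    [37 ≡ 2 mod 7]
  = (1 / 7)    [7 ≡ 7 mod 8 ⇒ (2 / 7) = +1]
  = 1    [(1 / 7) = 1]
Second factor (9546 / 5399):
(9546 / 5399)
  = (4147 / 5399)    [9546 ≡ 4147 mod 5399]
  = -(5399 / 4147)    [QR: both ≡ 3 mod 4, sign flips]
  = -(1252 / 4147)    [5399 ≡ 1252 mod 4147]
  = -(313 / 4147)    [4147 ≡ 3 mod 8 ⇒ (2 / 4147)^2 = +1]
  = -(4147 / 313)    [QR: 313 ≡ 1 mod 4, sign kept]
  = -(78 / 313)    [4147 ≡ 78 mod 313]
  = -(39 / 313)    [313 ≡ 1 mod 8 ⇒ (2 / 313) = +1]
  = -(313 / 39)    [QR: 313 ≡ 1 mod 4, sign kept]
  = -(1 / 39)    [313 ≡ 1 mod 39]
  = -1    [(1 / 39) = 1]
Product: (1)·(-1) = -1.

-1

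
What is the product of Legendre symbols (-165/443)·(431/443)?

1

By multiplicativity, (-165·431/443) = (-165/443)·(431/443).
First factor (-165/443):
(-165/443)
  = (278/443)    [-165 ≡ 278 mod 443]
  = -(139/443)    [443 ≡ 3 mod 8 ⇒ (2/443) = -1]
  = (443/139)    [QR: both ≡ 3 mod 4, sign flips]
  = (26/139)    [443 ≡ 26 mod 139]
  = -(13/139)    [139 ≡ 3 mod 8 ⇒ (2/139) = -1]
  = -(139/13)    [QR: 13 ≡ 1 mod 4, sign kept]
  = -(9/13)    [139 ≡ 9 mod 13]
  = -(13/9)    [QR: 9 ≡ 1 mod 4, sign kept]
  = -(4/9)    [13 ≡ 4 mod 9]
  = -(1/9)    [9 ≡ 1 mod 8 ⇒ (2/9)^2 = +1]
  = -1    [(1/9) = 1]
Second factor (431/443):
(431/443)
  = -(443/431)    [QR: both ≡ 3 mod 4, sign flips]
  = -(12/431)    [443 ≡ 12 mod 431]
  = -(3/431)    [431 ≡ 7 mod 8 ⇒ (2/431)^2 = +1]
  = (431/3)    [QR: both ≡ 3 mod 4, sign flips]
  = (2/3)    [431 ≡ 2 mod 3]
  = -(1/3)    [3 ≡ 3 mod 8 ⇒ (2/3) = -1]
  = -1    [(1/3) = 1]
Product: (-1)·(-1) = 1.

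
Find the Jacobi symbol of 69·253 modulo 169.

By multiplicativity, (69·253|169) = (69|169)·(253|169).
First factor (69|169):
(69|169)
  = (169|69)    [QR: 69 ≡ 1 mod 4, sign kept]
  = (31|69)    [169 ≡ 31 mod 69]
  = (69|31)    [QR: 69 ≡ 1 mod 4, sign kept]
  = (7|31)    [69 ≡ 7 mod 31]
  = -(31|7)    [QR: both ≡ 3 mod 4, sign flips]
  = -(3|7)    [31 ≡ 3 mod 7]
  = (7|3)    [QR: both ≡ 3 mod 4, sign flips]
  = (1|3)    [7 ≡ 1 mod 3]
  = 1    [(1|3) = 1]
Second factor (253|169):
(253|169)
  = (84|169)    [253 ≡ 84 mod 169]
  = (21|169)    [169 ≡ 1 mod 8 ⇒ (2|169)^2 = +1]
  = (169|21)    [QR: 21 ≡ 1 mod 4, sign kept]
  = (1|21)    [169 ≡ 1 mod 21]
  = 1    [(1|21) = 1]
Product: (1)·(1) = 1.

1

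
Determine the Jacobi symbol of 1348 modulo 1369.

1

(1348|1369)
  = (337|1369)    [1369 ≡ 1 mod 8 ⇒ (2|1369)^2 = +1]
  = (1369|337)    [QR: 337 ≡ 1 mod 4, sign kept]
  = (21|337)    [1369 ≡ 21 mod 337]
  = (337|21)    [QR: 21 ≡ 1 mod 4, sign kept]
  = (1|21)    [337 ≡ 1 mod 21]
  = 1    [(1|21) = 1]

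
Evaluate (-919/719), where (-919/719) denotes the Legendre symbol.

(-919/719)
  = -(919/719)    [719 ≡ 3 mod 4 ⇒ (-1/719) = -1]
  = -(200/719)    [919 ≡ 200 mod 719]
  = -(25/719)    [719 ≡ 7 mod 8 ⇒ (2/719)^3 = +1]
  = -(719/25)    [QR: 25 ≡ 1 mod 4, sign kept]
  = -(19/25)    [719 ≡ 19 mod 25]
  = -(25/19)    [QR: 25 ≡ 1 mod 4, sign kept]
  = -(6/19)    [25 ≡ 6 mod 19]
  = (3/19)    [19 ≡ 3 mod 8 ⇒ (2/19) = -1]
  = -(19/3)    [QR: both ≡ 3 mod 4, sign flips]
  = -(1/3)    [19 ≡ 1 mod 3]
  = -1    [(1/3) = 1]

-1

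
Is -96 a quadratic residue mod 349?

Pull out -1: (-96|349) = (-1|349)·(96|349). Since 349 ≡ 1 (mod 4), (-1|349) = +1. Now have (96|349).
Factor out 2: 96 = 2^5·3. Since 349 ≡ 5 (mod 8), (2|349) = -1, and (2|349)^5 = -1. Now have -(3|349).
349 ≡ 1 (mod 4), so quadratic reciprocity gives (3|349) = (349|3). Reduce: 349 ≡ 1 (mod 3). Now have -(1|3).
(1|3) = 1. Collecting the sign factors: -1.
The Legendre symbol is -1, so x^2 ≡ -96 (mod 349) has no solution.

no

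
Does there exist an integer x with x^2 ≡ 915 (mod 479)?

(915/479)
  = (436/479)    [915 ≡ 436 mod 479]
  = (109/479)    [479 ≡ 7 mod 8 ⇒ (2/479)^2 = +1]
  = (479/109)    [QR: 109 ≡ 1 mod 4, sign kept]
  = (43/109)    [479 ≡ 43 mod 109]
  = (109/43)    [QR: 109 ≡ 1 mod 4, sign kept]
  = (23/43)    [109 ≡ 23 mod 43]
  = -(43/23)    [QR: both ≡ 3 mod 4, sign flips]
  = -(20/23)    [43 ≡ 20 mod 23]
  = -(5/23)    [23 ≡ 7 mod 8 ⇒ (2/23)^2 = +1]
  = -(23/5)    [QR: 5 ≡ 1 mod 4, sign kept]
  = -(3/5)    [23 ≡ 3 mod 5]
  = -(5/3)    [QR: 5 ≡ 1 mod 4, sign kept]
  = -(2/3)    [5 ≡ 2 mod 3]
  = (1/3)    [3 ≡ 3 mod 8 ⇒ (2/3) = -1]
  = 1    [(1/3) = 1]
(915/479) = 1, and 479 is prime, so 915 is a quadratic residue mod 479.

yes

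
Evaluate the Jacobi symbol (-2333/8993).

Reduce the numerator: -2333 ≡ 6660 (mod 8993), so (-2333/8993) = (6660/8993).
Factor out 2: 6660 = 2^2·1665. Since 8993 ≡ 1 (mod 8), (2/8993) = +1, and (2/8993)^2 = +1. Now have (1665/8993).
1665 ≡ 1 (mod 4), so quadratic reciprocity gives (1665/8993) = (8993/1665). Reduce: 8993 ≡ 668 (mod 1665). Now have (668/1665).
Factor out 2: 668 = 2^2·167. Since 1665 ≡ 1 (mod 8), (2/1665) = +1, and (2/1665)^2 = +1. Now have (167/1665).
1665 ≡ 1 (mod 4), so quadratic reciprocity gives (167/1665) = (1665/167). Reduce: 1665 ≡ 162 (mod 167). Now have (162/167).
Factor out 2: 162 = 2·81. Since 167 ≡ 7 (mod 8), (2/167) = +1. Now have (81/167).
81 ≡ 1 (mod 4), so quadratic reciprocity gives (81/167) = (167/81). Reduce: 167 ≡ 5 (mod 81). Now have (5/81).
5 ≡ 1 (mod 4), so quadratic reciprocity gives (5/81) = (81/5). Reduce: 81 ≡ 1 (mod 5). Now have (1/5).
(1/5) = 1. Collecting the sign factors: 1.

1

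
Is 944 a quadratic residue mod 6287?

(944/6287)
  = (59/6287)    [6287 ≡ 7 mod 8 ⇒ (2/6287)^4 = +1]
  = -(6287/59)    [QR: both ≡ 3 mod 4, sign flips]
  = -(33/59)    [6287 ≡ 33 mod 59]
  = -(59/33)    [QR: 33 ≡ 1 mod 4, sign kept]
  = -(26/33)    [59 ≡ 26 mod 33]
  = -(13/33)    [33 ≡ 1 mod 8 ⇒ (2/33) = +1]
  = -(33/13)    [QR: 13 ≡ 1 mod 4, sign kept]
  = -(7/13)    [33 ≡ 7 mod 13]
  = -(13/7)    [QR: 13 ≡ 1 mod 4, sign kept]
  = -(6/7)    [13 ≡ 6 mod 7]
  = -(3/7)    [7 ≡ 7 mod 8 ⇒ (2/7) = +1]
  = (7/3)    [QR: both ≡ 3 mod 4, sign flips]
  = (1/3)    [7 ≡ 1 mod 3]
  = 1    [(1/3) = 1]
The Legendre symbol is 1, so x^2 ≡ 944 (mod 6287) has solution.

yes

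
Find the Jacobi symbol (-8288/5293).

(-8288/5293)
  = (2298/5293)    [-8288 ≡ 2298 mod 5293]
  = -(1149/5293)    [5293 ≡ 5 mod 8 ⇒ (2/5293) = -1]
  = -(5293/1149)    [QR: 1149 ≡ 1 mod 4, sign kept]
  = -(697/1149)    [5293 ≡ 697 mod 1149]
  = -(1149/697)    [QR: 697 ≡ 1 mod 4, sign kept]
  = -(452/697)    [1149 ≡ 452 mod 697]
  = -(113/697)    [697 ≡ 1 mod 8 ⇒ (2/697)^2 = +1]
  = -(697/113)    [QR: 113 ≡ 1 mod 4, sign kept]
  = -(19/113)    [697 ≡ 19 mod 113]
  = -(113/19)    [QR: 113 ≡ 1 mod 4, sign kept]
  = -(18/19)    [113 ≡ 18 mod 19]
  = (9/19)    [19 ≡ 3 mod 8 ⇒ (2/19) = -1]
  = (19/9)    [QR: 9 ≡ 1 mod 4, sign kept]
  = (1/9)    [19 ≡ 1 mod 9]
  = 1    [(1/9) = 1]

1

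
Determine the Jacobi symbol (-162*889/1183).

0

By multiplicativity, (-162·889/1183) = (-162/1183)·(889/1183).
First factor (-162/1183):
Pull out -1: (-162/1183) = (-1/1183)·(162/1183). Since 1183 ≡ 3 (mod 4), (-1/1183) = -1. Now have -(162/1183).
Factor out 2: 162 = 2·81. Since 1183 ≡ 7 (mod 8), (2/1183) = +1. Now have -(81/1183).
81 ≡ 1 (mod 4), so quadratic reciprocity gives (81/1183) = (1183/81). Reduce: 1183 ≡ 49 (mod 81). Now have -(49/81).
49 ≡ 1 (mod 4), so quadratic reciprocity gives (49/81) = (81/49). Reduce: 81 ≡ 32 (mod 49). Now have -(32/49).
Factor out 2: 32 = 2^5. Since 49 ≡ 1 (mod 8), (2/49) = +1, and (2/49)^5 = +1. Now have -(1/49).
(1/49) = 1. Collecting the sign factors: -1.
Second factor (889/1183):
889 ≡ 1 (mod 4), so quadratic reciprocity gives (889/1183) = (1183/889). Reduce: 1183 ≡ 294 (mod 889). Now have (294/889).
Factor out 2: 294 = 2·147. Since 889 ≡ 1 (mod 8), (2/889) = +1. Now have (147/889).
889 ≡ 1 (mod 4), so quadratic reciprocity gives (147/889) = (889/147). Reduce: 889 ≡ 7 (mod 147). Now have (7/147).
Both 7 ≡ 3 and 147 ≡ 3 (mod 4), so reciprocity gives (7/147) = -(147/7). Reduce: 147 ≡ 0 (mod 7). Now have -(0/7).
The numerator is now 0 with denominator 7 > 1: the symbol is 0.
Product: (-1)·(0) = 0.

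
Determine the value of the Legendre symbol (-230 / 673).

-1

Pull out -1: (-230 / 673) = (-1 / 673)·(230 / 673). Since 673 ≡ 1 (mod 4), (-1 / 673) = +1. Now have (230 / 673).
Factor out 2: 230 = 2·115. Since 673 ≡ 1 (mod 8), (2 / 673) = +1. Now have (115 / 673).
673 ≡ 1 (mod 4), so quadratic reciprocity gives (115 / 673) = (673 / 115). Reduce: 673 ≡ 98 (mod 115). Now have (98 / 115).
Factor out 2: 98 = 2·49. Since 115 ≡ 3 (mod 8), (2 / 115) = -1. Now have -(49 / 115).
49 ≡ 1 (mod 4), so quadratic reciprocity gives (49 / 115) = (115 / 49). Reduce: 115 ≡ 17 (mod 49). Now have -(17 / 49).
17 ≡ 1 (mod 4), so quadratic reciprocity gives (17 / 49) = (49 / 17). Reduce: 49 ≡ 15 (mod 17). Now have -(15 / 17).
17 ≡ 1 (mod 4), so quadratic reciprocity gives (15 / 17) = (17 / 15). Reduce: 17 ≡ 2 (mod 15). Now have -(2 / 15).
Factor out 2: 2 = 2. Since 15 ≡ 7 (mod 8), (2 / 15) = +1. Now have -(1 / 15).
(1 / 15) = 1. Collecting the sign factors: -1.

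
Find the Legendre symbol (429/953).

1

(429/953)
  = (953/429)    [QR: 429 ≡ 1 mod 4, sign kept]
  = (95/429)    [953 ≡ 95 mod 429]
  = (429/95)    [QR: 429 ≡ 1 mod 4, sign kept]
  = (49/95)    [429 ≡ 49 mod 95]
  = (95/49)    [QR: 49 ≡ 1 mod 4, sign kept]
  = (46/49)    [95 ≡ 46 mod 49]
  = (23/49)    [49 ≡ 1 mod 8 ⇒ (2/49) = +1]
  = (49/23)    [QR: 49 ≡ 1 mod 4, sign kept]
  = (3/23)    [49 ≡ 3 mod 23]
  = -(23/3)    [QR: both ≡ 3 mod 4, sign flips]
  = -(2/3)    [23 ≡ 2 mod 3]
  = (1/3)    [3 ≡ 3 mod 8 ⇒ (2/3) = -1]
  = 1    [(1/3) = 1]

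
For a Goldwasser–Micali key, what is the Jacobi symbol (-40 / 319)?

Pull out -1: (-40 / 319) = (-1 / 319)·(40 / 319). Since 319 ≡ 3 (mod 4), (-1 / 319) = -1. Now have -(40 / 319).
Factor out 2: 40 = 2^3·5. Since 319 ≡ 7 (mod 8), (2 / 319) = +1, and (2 / 319)^3 = +1. Now have -(5 / 319).
5 ≡ 1 (mod 4), so quadratic reciprocity gives (5 / 319) = (319 / 5). Reduce: 319 ≡ 4 (mod 5). Now have -(4 / 5).
Factor out 2: 4 = 2^2. Since 5 ≡ 5 (mod 8), (2 / 5) = -1, and (2 / 5)^2 = +1. Now have -(1 / 5).
(1 / 5) = 1. Collecting the sign factors: -1.

-1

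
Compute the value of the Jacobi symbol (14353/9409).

1

(14353/9409)
  = (4944/9409)    [14353 ≡ 4944 mod 9409]
  = (309/9409)    [9409 ≡ 1 mod 8 ⇒ (2/9409)^4 = +1]
  = (9409/309)    [QR: 309 ≡ 1 mod 4, sign kept]
  = (139/309)    [9409 ≡ 139 mod 309]
  = (309/139)    [QR: 309 ≡ 1 mod 4, sign kept]
  = (31/139)    [309 ≡ 31 mod 139]
  = -(139/31)    [QR: both ≡ 3 mod 4, sign flips]
  = -(15/31)    [139 ≡ 15 mod 31]
  = (31/15)    [QR: both ≡ 3 mod 4, sign flips]
  = (1/15)    [31 ≡ 1 mod 15]
  = 1    [(1/15) = 1]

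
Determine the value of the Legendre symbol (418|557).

1

Factor out 2: 418 = 2·209. Since 557 ≡ 5 (mod 8), (2|557) = -1. Now have -(209|557).
209 ≡ 1 (mod 4), so quadratic reciprocity gives (209|557) = (557|209). Reduce: 557 ≡ 139 (mod 209). Now have -(139|209).
209 ≡ 1 (mod 4), so quadratic reciprocity gives (139|209) = (209|139). Reduce: 209 ≡ 70 (mod 139). Now have -(70|139).
Factor out 2: 70 = 2·35. Since 139 ≡ 3 (mod 8), (2|139) = -1. Now have (35|139).
Both 35 ≡ 3 and 139 ≡ 3 (mod 4), so reciprocity gives (35|139) = -(139|35). Reduce: 139 ≡ 34 (mod 35). Now have -(34|35).
Factor out 2: 34 = 2·17. Since 35 ≡ 3 (mod 8), (2|35) = -1. Now have (17|35).
17 ≡ 1 (mod 4), so quadratic reciprocity gives (17|35) = (35|17). Reduce: 35 ≡ 1 (mod 17). Now have (1|17).
(1|17) = 1. Collecting the sign factors: 1.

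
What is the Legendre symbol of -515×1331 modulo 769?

1

By multiplicativity, (-515·1331/769) = (-515/769)·(1331/769).
First factor (-515/769):
Reduce the numerator: -515 ≡ 254 (mod 769), so (-515/769) = (254/769).
Factor out 2: 254 = 2·127. Since 769 ≡ 1 (mod 8), (2/769) = +1. Now have (127/769).
769 ≡ 1 (mod 4), so quadratic reciprocity gives (127/769) = (769/127). Reduce: 769 ≡ 7 (mod 127). Now have (7/127).
Both 7 ≡ 3 and 127 ≡ 3 (mod 4), so reciprocity gives (7/127) = -(127/7). Reduce: 127 ≡ 1 (mod 7). Now have -(1/7).
(1/7) = 1. Collecting the sign factors: -1.
Second factor (1331/769):
Reduce the numerator: 1331 ≡ 562 (mod 769), so (1331/769) = (562/769).
Factor out 2: 562 = 2·281. Since 769 ≡ 1 (mod 8), (2/769) = +1. Now have (281/769).
281 ≡ 1 (mod 4), so quadratic reciprocity gives (281/769) = (769/281). Reduce: 769 ≡ 207 (mod 281). Now have (207/281).
281 ≡ 1 (mod 4), so quadratic reciprocity gives (207/281) = (281/207). Reduce: 281 ≡ 74 (mod 207). Now have (74/207).
Factor out 2: 74 = 2·37. Since 207 ≡ 7 (mod 8), (2/207) = +1. Now have (37/207).
37 ≡ 1 (mod 4), so quadratic reciprocity gives (37/207) = (207/37). Reduce: 207 ≡ 22 (mod 37). Now have (22/37).
Factor out 2: 22 = 2·11. Since 37 ≡ 5 (mod 8), (2/37) = -1. Now have -(11/37).
37 ≡ 1 (mod 4), so quadratic reciprocity gives (11/37) = (37/11). Reduce: 37 ≡ 4 (mod 11). Now have -(4/11).
Factor out 2: 4 = 2^2. Since 11 ≡ 3 (mod 8), (2/11) = -1, and (2/11)^2 = +1. Now have -(1/11).
(1/11) = 1. Collecting the sign factors: -1.
Product: (-1)·(-1) = 1.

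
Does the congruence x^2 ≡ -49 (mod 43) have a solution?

no

Reduce the numerator: -49 ≡ 37 (mod 43), so (-49|43) = (37|43).
37 ≡ 1 (mod 4), so quadratic reciprocity gives (37|43) = (43|37). Reduce: 43 ≡ 6 (mod 37). Now have (6|37).
Factor out 2: 6 = 2·3. Since 37 ≡ 5 (mod 8), (2|37) = -1. Now have -(3|37).
37 ≡ 1 (mod 4), so quadratic reciprocity gives (3|37) = (37|3). Reduce: 37 ≡ 1 (mod 3). Now have -(1|3).
(1|3) = 1. Collecting the sign factors: -1.
(-49|43) = -1, and 43 is prime, so -49 is not a quadratic residue mod 43.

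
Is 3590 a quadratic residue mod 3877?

Factor out 2: 3590 = 2·1795. Since 3877 ≡ 5 (mod 8), (2|3877) = -1. Now have -(1795|3877).
3877 ≡ 1 (mod 4), so quadratic reciprocity gives (1795|3877) = (3877|1795). Reduce: 3877 ≡ 287 (mod 1795). Now have -(287|1795).
Both 287 ≡ 3 and 1795 ≡ 3 (mod 4), so reciprocity gives (287|1795) = -(1795|287). Reduce: 1795 ≡ 73 (mod 287). Now have (73|287).
73 ≡ 1 (mod 4), so quadratic reciprocity gives (73|287) = (287|73). Reduce: 287 ≡ 68 (mod 73). Now have (68|73).
Factor out 2: 68 = 2^2·17. Since 73 ≡ 1 (mod 8), (2|73) = +1, and (2|73)^2 = +1. Now have (17|73).
17 ≡ 1 (mod 4), so quadratic reciprocity gives (17|73) = (73|17). Reduce: 73 ≡ 5 (mod 17). Now have (5|17).
5 ≡ 1 (mod 4), so quadratic reciprocity gives (5|17) = (17|5). Reduce: 17 ≡ 2 (mod 5). Now have (2|5).
Factor out 2: 2 = 2. Since 5 ≡ 5 (mod 8), (2|5) = -1. Now have -(1|5).
(1|5) = 1. Collecting the sign factors: -1.
The Legendre symbol is -1, so x^2 ≡ 3590 (mod 3877) has no solution.

no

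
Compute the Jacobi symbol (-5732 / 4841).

1

(-5732 / 4841)
  = (5732 / 4841)    [4841 ≡ 1 mod 4 ⇒ (-1 / 4841) = +1]
  = (891 / 4841)    [5732 ≡ 891 mod 4841]
  = (4841 / 891)    [QR: 4841 ≡ 1 mod 4, sign kept]
  = (386 / 891)    [4841 ≡ 386 mod 891]
  = -(193 / 891)    [891 ≡ 3 mod 8 ⇒ (2 / 891) = -1]
  = -(891 / 193)    [QR: 193 ≡ 1 mod 4, sign kept]
  = -(119 / 193)    [891 ≡ 119 mod 193]
  = -(193 / 119)    [QR: 193 ≡ 1 mod 4, sign kept]
  = -(74 / 119)    [193 ≡ 74 mod 119]
  = -(37 / 119)    [119 ≡ 7 mod 8 ⇒ (2 / 119) = +1]
  = -(119 / 37)    [QR: 37 ≡ 1 mod 4, sign kept]
  = -(8 / 37)    [119 ≡ 8 mod 37]
  = (1 / 37)    [37 ≡ 5 mod 8 ⇒ (2 / 37)^3 = -1]
  = 1    [(1 / 37) = 1]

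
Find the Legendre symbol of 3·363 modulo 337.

1

By multiplicativity, (3·363/337) = (3/337)·(363/337).
First factor (3/337):
(3/337)
  = (337/3)    [QR: 337 ≡ 1 mod 4, sign kept]
  = (1/3)    [337 ≡ 1 mod 3]
  = 1    [(1/3) = 1]
Second factor (363/337):
(363/337)
  = (26/337)    [363 ≡ 26 mod 337]
  = (13/337)    [337 ≡ 1 mod 8 ⇒ (2/337) = +1]
  = (337/13)    [QR: 13 ≡ 1 mod 4, sign kept]
  = (12/13)    [337 ≡ 12 mod 13]
  = (3/13)    [13 ≡ 5 mod 8 ⇒ (2/13)^2 = +1]
  = (13/3)    [QR: 13 ≡ 1 mod 4, sign kept]
  = (1/3)    [13 ≡ 1 mod 3]
  = 1    [(1/3) = 1]
Product: (1)·(1) = 1.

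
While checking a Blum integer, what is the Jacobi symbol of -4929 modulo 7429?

(-4929/7429)
  = (4929/7429)    [7429 ≡ 1 mod 4 ⇒ (-1/7429) = +1]
  = (7429/4929)    [QR: 4929 ≡ 1 mod 4, sign kept]
  = (2500/4929)    [7429 ≡ 2500 mod 4929]
  = (625/4929)    [4929 ≡ 1 mod 8 ⇒ (2/4929)^2 = +1]
  = (4929/625)    [QR: 625 ≡ 1 mod 4, sign kept]
  = (554/625)    [4929 ≡ 554 mod 625]
  = (277/625)    [625 ≡ 1 mod 8 ⇒ (2/625) = +1]
  = (625/277)    [QR: 277 ≡ 1 mod 4, sign kept]
  = (71/277)    [625 ≡ 71 mod 277]
  = (277/71)    [QR: 277 ≡ 1 mod 4, sign kept]
  = (64/71)    [277 ≡ 64 mod 71]
  = (1/71)    [71 ≡ 7 mod 8 ⇒ (2/71)^6 = +1]
  = 1    [(1/71) = 1]

1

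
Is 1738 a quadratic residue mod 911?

yes

(1738/911)
  = (827/911)    [1738 ≡ 827 mod 911]
  = -(911/827)    [QR: both ≡ 3 mod 4, sign flips]
  = -(84/827)    [911 ≡ 84 mod 827]
  = -(21/827)    [827 ≡ 3 mod 8 ⇒ (2/827)^2 = +1]
  = -(827/21)    [QR: 21 ≡ 1 mod 4, sign kept]
  = -(8/21)    [827 ≡ 8 mod 21]
  = (1/21)    [21 ≡ 5 mod 8 ⇒ (2/21)^3 = -1]
  = 1    [(1/21) = 1]
(1738/911) = 1, and 911 is prime, so 1738 is a quadratic residue mod 911.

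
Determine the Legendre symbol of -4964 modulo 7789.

1

Reduce the numerator: -4964 ≡ 2825 (mod 7789), so (-4964/7789) = (2825/7789).
2825 ≡ 1 (mod 4), so quadratic reciprocity gives (2825/7789) = (7789/2825). Reduce: 7789 ≡ 2139 (mod 2825). Now have (2139/2825).
2825 ≡ 1 (mod 4), so quadratic reciprocity gives (2139/2825) = (2825/2139). Reduce: 2825 ≡ 686 (mod 2139). Now have (686/2139).
Factor out 2: 686 = 2·343. Since 2139 ≡ 3 (mod 8), (2/2139) = -1. Now have -(343/2139).
Both 343 ≡ 3 and 2139 ≡ 3 (mod 4), so reciprocity gives (343/2139) = -(2139/343). Reduce: 2139 ≡ 81 (mod 343). Now have (81/343).
81 ≡ 1 (mod 4), so quadratic reciprocity gives (81/343) = (343/81). Reduce: 343 ≡ 19 (mod 81). Now have (19/81).
81 ≡ 1 (mod 4), so quadratic reciprocity gives (19/81) = (81/19). Reduce: 81 ≡ 5 (mod 19). Now have (5/19).
5 ≡ 1 (mod 4), so quadratic reciprocity gives (5/19) = (19/5). Reduce: 19 ≡ 4 (mod 5). Now have (4/5).
Factor out 2: 4 = 2^2. Since 5 ≡ 5 (mod 8), (2/5) = -1, and (2/5)^2 = +1. Now have (1/5).
(1/5) = 1. Collecting the sign factors: 1.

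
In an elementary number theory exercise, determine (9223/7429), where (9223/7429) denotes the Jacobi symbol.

Reduce the numerator: 9223 ≡ 1794 (mod 7429), so (9223/7429) = (1794/7429).
Factor out 2: 1794 = 2·897. Since 7429 ≡ 5 (mod 8), (2/7429) = -1. Now have -(897/7429).
897 ≡ 1 (mod 4), so quadratic reciprocity gives (897/7429) = (7429/897). Reduce: 7429 ≡ 253 (mod 897). Now have -(253/897).
253 ≡ 1 (mod 4), so quadratic reciprocity gives (253/897) = (897/253). Reduce: 897 ≡ 138 (mod 253). Now have -(138/253).
Factor out 2: 138 = 2·69. Since 253 ≡ 5 (mod 8), (2/253) = -1. Now have (69/253).
69 ≡ 1 (mod 4), so quadratic reciprocity gives (69/253) = (253/69). Reduce: 253 ≡ 46 (mod 69). Now have (46/69).
Factor out 2: 46 = 2·23. Since 69 ≡ 5 (mod 8), (2/69) = -1. Now have -(23/69).
69 ≡ 1 (mod 4), so quadratic reciprocity gives (23/69) = (69/23). Reduce: 69 ≡ 0 (mod 23). Now have -(0/23).
The numerator is now 0 with denominator 23 > 1: the symbol is 0.

0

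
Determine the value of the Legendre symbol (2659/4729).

-1

4729 ≡ 1 (mod 4), so quadratic reciprocity gives (2659/4729) = (4729/2659). Reduce: 4729 ≡ 2070 (mod 2659). Now have (2070/2659).
Factor out 2: 2070 = 2·1035. Since 2659 ≡ 3 (mod 8), (2/2659) = -1. Now have -(1035/2659).
Both 1035 ≡ 3 and 2659 ≡ 3 (mod 4), so reciprocity gives (1035/2659) = -(2659/1035). Reduce: 2659 ≡ 589 (mod 1035). Now have (589/1035).
589 ≡ 1 (mod 4), so quadratic reciprocity gives (589/1035) = (1035/589). Reduce: 1035 ≡ 446 (mod 589). Now have (446/589).
Factor out 2: 446 = 2·223. Since 589 ≡ 5 (mod 8), (2/589) = -1. Now have -(223/589).
589 ≡ 1 (mod 4), so quadratic reciprocity gives (223/589) = (589/223). Reduce: 589 ≡ 143 (mod 223). Now have -(143/223).
Both 143 ≡ 3 and 223 ≡ 3 (mod 4), so reciprocity gives (143/223) = -(223/143). Reduce: 223 ≡ 80 (mod 143). Now have (80/143).
Factor out 2: 80 = 2^4·5. Since 143 ≡ 7 (mod 8), (2/143) = +1, and (2/143)^4 = +1. Now have (5/143).
5 ≡ 1 (mod 4), so quadratic reciprocity gives (5/143) = (143/5). Reduce: 143 ≡ 3 (mod 5). Now have (3/5).
5 ≡ 1 (mod 4), so quadratic reciprocity gives (3/5) = (5/3). Reduce: 5 ≡ 2 (mod 3). Now have (2/3).
Factor out 2: 2 = 2. Since 3 ≡ 3 (mod 8), (2/3) = -1. Now have -(1/3).
(1/3) = 1. Collecting the sign factors: -1.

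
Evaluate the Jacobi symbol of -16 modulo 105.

Reduce the numerator: -16 ≡ 89 (mod 105), so (-16 / 105) = (89 / 105).
89 ≡ 1 (mod 4), so quadratic reciprocity gives (89 / 105) = (105 / 89). Reduce: 105 ≡ 16 (mod 89). Now have (16 / 89).
Factor out 2: 16 = 2^4. Since 89 ≡ 1 (mod 8), (2 / 89) = +1, and (2 / 89)^4 = +1. Now have (1 / 89).
(1 / 89) = 1. Collecting the sign factors: 1.

1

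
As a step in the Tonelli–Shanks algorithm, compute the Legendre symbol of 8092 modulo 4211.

Reduce the numerator: 8092 ≡ 3881 (mod 4211), so (8092/4211) = (3881/4211).
3881 ≡ 1 (mod 4), so quadratic reciprocity gives (3881/4211) = (4211/3881). Reduce: 4211 ≡ 330 (mod 3881). Now have (330/3881).
Factor out 2: 330 = 2·165. Since 3881 ≡ 1 (mod 8), (2/3881) = +1. Now have (165/3881).
165 ≡ 1 (mod 4), so quadratic reciprocity gives (165/3881) = (3881/165). Reduce: 3881 ≡ 86 (mod 165). Now have (86/165).
Factor out 2: 86 = 2·43. Since 165 ≡ 5 (mod 8), (2/165) = -1. Now have -(43/165).
165 ≡ 1 (mod 4), so quadratic reciprocity gives (43/165) = (165/43). Reduce: 165 ≡ 36 (mod 43). Now have -(36/43).
Factor out 2: 36 = 2^2·9. Since 43 ≡ 3 (mod 8), (2/43) = -1, and (2/43)^2 = +1. Now have -(9/43).
9 ≡ 1 (mod 4), so quadratic reciprocity gives (9/43) = (43/9). Reduce: 43 ≡ 7 (mod 9). Now have -(7/9).
9 ≡ 1 (mod 4), so quadratic reciprocity gives (7/9) = (9/7). Reduce: 9 ≡ 2 (mod 7). Now have -(2/7).
Factor out 2: 2 = 2. Since 7 ≡ 7 (mod 8), (2/7) = +1. Now have -(1/7).
(1/7) = 1. Collecting the sign factors: -1.

-1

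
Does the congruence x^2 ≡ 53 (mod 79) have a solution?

no

53 ≡ 1 (mod 4), so quadratic reciprocity gives (53/79) = (79/53). Reduce: 79 ≡ 26 (mod 53). Now have (26/53).
Factor out 2: 26 = 2·13. Since 53 ≡ 5 (mod 8), (2/53) = -1. Now have -(13/53).
13 ≡ 1 (mod 4), so quadratic reciprocity gives (13/53) = (53/13). Reduce: 53 ≡ 1 (mod 13). Now have -(1/13).
(1/13) = 1. Collecting the sign factors: -1.
The Legendre symbol is -1, so x^2 ≡ 53 (mod 79) has no solution.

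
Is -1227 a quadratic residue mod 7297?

(-1227/7297)
  = (1227/7297)    [7297 ≡ 1 mod 4 ⇒ (-1/7297) = +1]
  = (7297/1227)    [QR: 7297 ≡ 1 mod 4, sign kept]
  = (1162/1227)    [7297 ≡ 1162 mod 1227]
  = -(581/1227)    [1227 ≡ 3 mod 8 ⇒ (2/1227) = -1]
  = -(1227/581)    [QR: 581 ≡ 1 mod 4, sign kept]
  = -(65/581)    [1227 ≡ 65 mod 581]
  = -(581/65)    [QR: 65 ≡ 1 mod 4, sign kept]
  = -(61/65)    [581 ≡ 61 mod 65]
  = -(65/61)    [QR: 61 ≡ 1 mod 4, sign kept]
  = -(4/61)    [65 ≡ 4 mod 61]
  = -(1/61)    [61 ≡ 5 mod 8 ⇒ (2/61)^2 = +1]
  = -1    [(1/61) = 1]
The Legendre symbol is -1, so x^2 ≡ -1227 (mod 7297) has no solution.

no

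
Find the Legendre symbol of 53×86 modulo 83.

By multiplicativity, (53·86/83) = (53/83)·(86/83).
First factor (53/83):
53 ≡ 1 (mod 4), so quadratic reciprocity gives (53/83) = (83/53). Reduce: 83 ≡ 30 (mod 53). Now have (30/53).
Factor out 2: 30 = 2·15. Since 53 ≡ 5 (mod 8), (2/53) = -1. Now have -(15/53).
53 ≡ 1 (mod 4), so quadratic reciprocity gives (15/53) = (53/15). Reduce: 53 ≡ 8 (mod 15). Now have -(8/15).
Factor out 2: 8 = 2^3. Since 15 ≡ 7 (mod 8), (2/15) = +1, and (2/15)^3 = +1. Now have -(1/15).
(1/15) = 1. Collecting the sign factors: -1.
Second factor (86/83):
Reduce the numerator: 86 ≡ 3 (mod 83), so (86/83) = (3/83).
Both 3 ≡ 3 and 83 ≡ 3 (mod 4), so reciprocity gives (3/83) = -(83/3). Reduce: 83 ≡ 2 (mod 3). Now have -(2/3).
Factor out 2: 2 = 2. Since 3 ≡ 3 (mod 8), (2/3) = -1. Now have (1/3).
(1/3) = 1. Collecting the sign factors: 1.
Product: (-1)·(1) = -1.

-1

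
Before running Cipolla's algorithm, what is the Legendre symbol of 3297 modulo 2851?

1

Reduce the numerator: 3297 ≡ 446 (mod 2851), so (3297/2851) = (446/2851).
Factor out 2: 446 = 2·223. Since 2851 ≡ 3 (mod 8), (2/2851) = -1. Now have -(223/2851).
Both 223 ≡ 3 and 2851 ≡ 3 (mod 4), so reciprocity gives (223/2851) = -(2851/223). Reduce: 2851 ≡ 175 (mod 223). Now have (175/223).
Both 175 ≡ 3 and 223 ≡ 3 (mod 4), so reciprocity gives (175/223) = -(223/175). Reduce: 223 ≡ 48 (mod 175). Now have -(48/175).
Factor out 2: 48 = 2^4·3. Since 175 ≡ 7 (mod 8), (2/175) = +1, and (2/175)^4 = +1. Now have -(3/175).
Both 3 ≡ 3 and 175 ≡ 3 (mod 4), so reciprocity gives (3/175) = -(175/3). Reduce: 175 ≡ 1 (mod 3). Now have (1/3).
(1/3) = 1. Collecting the sign factors: 1.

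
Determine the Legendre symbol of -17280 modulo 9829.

Pull out -1: (-17280/9829) = (-1/9829)·(17280/9829). Since 9829 ≡ 1 (mod 4), (-1/9829) = +1. Now have (17280/9829).
Reduce the numerator: 17280 ≡ 7451 (mod 9829), so (17280/9829) = (7451/9829).
9829 ≡ 1 (mod 4), so quadratic reciprocity gives (7451/9829) = (9829/7451). Reduce: 9829 ≡ 2378 (mod 7451). Now have (2378/7451).
Factor out 2: 2378 = 2·1189. Since 7451 ≡ 3 (mod 8), (2/7451) = -1. Now have -(1189/7451).
1189 ≡ 1 (mod 4), so quadratic reciprocity gives (1189/7451) = (7451/1189). Reduce: 7451 ≡ 317 (mod 1189). Now have -(317/1189).
317 ≡ 1 (mod 4), so quadratic reciprocity gives (317/1189) = (1189/317). Reduce: 1189 ≡ 238 (mod 317). Now have -(238/317).
Factor out 2: 238 = 2·119. Since 317 ≡ 5 (mod 8), (2/317) = -1. Now have (119/317).
317 ≡ 1 (mod 4), so quadratic reciprocity gives (119/317) = (317/119). Reduce: 317 ≡ 79 (mod 119). Now have (79/119).
Both 79 ≡ 3 and 119 ≡ 3 (mod 4), so reciprocity gives (79/119) = -(119/79). Reduce: 119 ≡ 40 (mod 79). Now have -(40/79).
Factor out 2: 40 = 2^3·5. Since 79 ≡ 7 (mod 8), (2/79) = +1, and (2/79)^3 = +1. Now have -(5/79).
5 ≡ 1 (mod 4), so quadratic reciprocity gives (5/79) = (79/5). Reduce: 79 ≡ 4 (mod 5). Now have -(4/5).
Factor out 2: 4 = 2^2. Since 5 ≡ 5 (mod 8), (2/5) = -1, and (2/5)^2 = +1. Now have -(1/5).
(1/5) = 1. Collecting the sign factors: -1.

-1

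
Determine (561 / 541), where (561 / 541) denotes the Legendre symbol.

(561 / 541)
  = (20 / 541)    [561 ≡ 20 mod 541]
  = (5 / 541)    [541 ≡ 5 mod 8 ⇒ (2 / 541)^2 = +1]
  = (541 / 5)    [QR: 5 ≡ 1 mod 4, sign kept]
  = (1 / 5)    [541 ≡ 1 mod 5]
  = 1    [(1 / 5) = 1]

1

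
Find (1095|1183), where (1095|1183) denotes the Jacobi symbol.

(1095|1183)
  = -(1183|1095)    [QR: both ≡ 3 mod 4, sign flips]
  = -(88|1095)    [1183 ≡ 88 mod 1095]
  = -(11|1095)    [1095 ≡ 7 mod 8 ⇒ (2|1095)^3 = +1]
  = (1095|11)    [QR: both ≡ 3 mod 4, sign flips]
  = (6|11)    [1095 ≡ 6 mod 11]
  = -(3|11)    [11 ≡ 3 mod 8 ⇒ (2|11) = -1]
  = (11|3)    [QR: both ≡ 3 mod 4, sign flips]
  = (2|3)    [11 ≡ 2 mod 3]
  = -(1|3)    [3 ≡ 3 mod 8 ⇒ (2|3) = -1]
  = -1    [(1|3) = 1]

-1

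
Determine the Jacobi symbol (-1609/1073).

1

Pull out -1: (-1609/1073) = (-1/1073)·(1609/1073). Since 1073 ≡ 1 (mod 4), (-1/1073) = +1. Now have (1609/1073).
Reduce the numerator: 1609 ≡ 536 (mod 1073), so (1609/1073) = (536/1073).
Factor out 2: 536 = 2^3·67. Since 1073 ≡ 1 (mod 8), (2/1073) = +1, and (2/1073)^3 = +1. Now have (67/1073).
1073 ≡ 1 (mod 4), so quadratic reciprocity gives (67/1073) = (1073/67). Reduce: 1073 ≡ 1 (mod 67). Now have (1/67).
(1/67) = 1. Collecting the sign factors: 1.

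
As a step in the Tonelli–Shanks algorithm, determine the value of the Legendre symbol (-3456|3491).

Reduce the numerator: -3456 ≡ 35 (mod 3491), so (-3456|3491) = (35|3491).
Both 35 ≡ 3 and 3491 ≡ 3 (mod 4), so reciprocity gives (35|3491) = -(3491|35). Reduce: 3491 ≡ 26 (mod 35). Now have -(26|35).
Factor out 2: 26 = 2·13. Since 35 ≡ 3 (mod 8), (2|35) = -1. Now have (13|35).
13 ≡ 1 (mod 4), so quadratic reciprocity gives (13|35) = (35|13). Reduce: 35 ≡ 9 (mod 13). Now have (9|13).
9 ≡ 1 (mod 4), so quadratic reciprocity gives (9|13) = (13|9). Reduce: 13 ≡ 4 (mod 9). Now have (4|9).
Factor out 2: 4 = 2^2. Since 9 ≡ 1 (mod 8), (2|9) = +1, and (2|9)^2 = +1. Now have (1|9).
(1|9) = 1. Collecting the sign factors: 1.

1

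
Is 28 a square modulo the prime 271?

yes

Factor out 2: 28 = 2^2·7. Since 271 ≡ 7 (mod 8), (2/271) = +1, and (2/271)^2 = +1. Now have (7/271).
Both 7 ≡ 3 and 271 ≡ 3 (mod 4), so reciprocity gives (7/271) = -(271/7). Reduce: 271 ≡ 5 (mod 7). Now have -(5/7).
5 ≡ 1 (mod 4), so quadratic reciprocity gives (5/7) = (7/5). Reduce: 7 ≡ 2 (mod 5). Now have -(2/5).
Factor out 2: 2 = 2. Since 5 ≡ 5 (mod 8), (2/5) = -1. Now have (1/5).
(1/5) = 1. Collecting the sign factors: 1.
The Legendre symbol is 1, so x^2 ≡ 28 (mod 271) has solution.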